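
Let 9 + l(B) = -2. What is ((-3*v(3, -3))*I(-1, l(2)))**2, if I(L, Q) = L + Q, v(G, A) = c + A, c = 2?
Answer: 1296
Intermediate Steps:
l(B) = -11 (l(B) = -9 - 2 = -11)
v(G, A) = 2 + A
((-3*v(3, -3))*I(-1, l(2)))**2 = ((-3*(2 - 3))*(-1 - 11))**2 = (-3*(-1)*(-12))**2 = (3*(-12))**2 = (-36)**2 = 1296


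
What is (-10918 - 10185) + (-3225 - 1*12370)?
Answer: -36698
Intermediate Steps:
(-10918 - 10185) + (-3225 - 1*12370) = -21103 + (-3225 - 12370) = -21103 - 15595 = -36698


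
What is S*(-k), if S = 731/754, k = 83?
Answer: -60673/754 ≈ -80.468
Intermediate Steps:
S = 731/754 (S = 731*(1/754) = 731/754 ≈ 0.96950)
S*(-k) = 731*(-1*83)/754 = (731/754)*(-83) = -60673/754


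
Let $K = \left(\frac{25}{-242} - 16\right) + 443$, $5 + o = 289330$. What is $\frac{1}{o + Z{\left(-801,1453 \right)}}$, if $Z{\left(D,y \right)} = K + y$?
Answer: $\frac{242}{70471585} \approx 3.434 \cdot 10^{-6}$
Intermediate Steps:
$o = 289325$ ($o = -5 + 289330 = 289325$)
$K = \frac{103309}{242}$ ($K = \left(25 \left(- \frac{1}{242}\right) - 16\right) + 443 = \left(- \frac{25}{242} - 16\right) + 443 = - \frac{3897}{242} + 443 = \frac{103309}{242} \approx 426.9$)
$Z{\left(D,y \right)} = \frac{103309}{242} + y$
$\frac{1}{o + Z{\left(-801,1453 \right)}} = \frac{1}{289325 + \left(\frac{103309}{242} + 1453\right)} = \frac{1}{289325 + \frac{454935}{242}} = \frac{1}{\frac{70471585}{242}} = \frac{242}{70471585}$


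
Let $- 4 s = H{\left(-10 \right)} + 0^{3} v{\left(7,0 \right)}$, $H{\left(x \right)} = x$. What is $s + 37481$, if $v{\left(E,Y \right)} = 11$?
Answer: $\frac{74967}{2} \approx 37484.0$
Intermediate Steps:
$s = \frac{5}{2}$ ($s = - \frac{-10 + 0^{3} \cdot 11}{4} = - \frac{-10 + 0 \cdot 11}{4} = - \frac{-10 + 0}{4} = \left(- \frac{1}{4}\right) \left(-10\right) = \frac{5}{2} \approx 2.5$)
$s + 37481 = \frac{5}{2} + 37481 = \frac{74967}{2}$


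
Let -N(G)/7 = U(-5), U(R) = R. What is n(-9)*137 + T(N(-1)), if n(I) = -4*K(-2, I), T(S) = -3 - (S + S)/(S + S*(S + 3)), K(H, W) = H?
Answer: 42625/39 ≈ 1092.9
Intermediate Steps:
N(G) = 35 (N(G) = -7*(-5) = 35)
T(S) = -3 - 2*S/(S + S*(3 + S))
n(I) = 8 (n(I) = -4*(-2) = 8)
n(-9)*137 + T(N(-1)) = 8*137 + (-14 - 3*35)/(4 + 35) = 1096 + (-14 - 105)/39 = 1096 + (1/39)*(-119) = 1096 - 119/39 = 42625/39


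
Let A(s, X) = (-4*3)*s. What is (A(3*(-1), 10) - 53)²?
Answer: 289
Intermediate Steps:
A(s, X) = -12*s
(A(3*(-1), 10) - 53)² = (-36*(-1) - 53)² = (-12*(-3) - 53)² = (36 - 53)² = (-17)² = 289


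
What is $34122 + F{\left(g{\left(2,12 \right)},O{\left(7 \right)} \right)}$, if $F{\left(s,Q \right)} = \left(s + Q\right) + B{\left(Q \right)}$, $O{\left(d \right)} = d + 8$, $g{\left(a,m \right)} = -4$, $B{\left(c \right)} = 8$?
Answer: $34141$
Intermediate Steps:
$O{\left(d \right)} = 8 + d$
$F{\left(s,Q \right)} = 8 + Q + s$ ($F{\left(s,Q \right)} = \left(s + Q\right) + 8 = \left(Q + s\right) + 8 = 8 + Q + s$)
$34122 + F{\left(g{\left(2,12 \right)},O{\left(7 \right)} \right)} = 34122 + \left(8 + \left(8 + 7\right) - 4\right) = 34122 + \left(8 + 15 - 4\right) = 34122 + 19 = 34141$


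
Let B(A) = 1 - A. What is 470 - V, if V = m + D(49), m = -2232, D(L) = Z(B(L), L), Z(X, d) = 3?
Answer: 2699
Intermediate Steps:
D(L) = 3
V = -2229 (V = -2232 + 3 = -2229)
470 - V = 470 - 1*(-2229) = 470 + 2229 = 2699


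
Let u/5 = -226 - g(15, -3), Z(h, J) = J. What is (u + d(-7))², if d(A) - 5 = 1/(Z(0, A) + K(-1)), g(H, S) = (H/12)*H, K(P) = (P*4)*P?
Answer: 214007641/144 ≈ 1.4862e+6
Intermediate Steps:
K(P) = 4*P² (K(P) = (4*P)*P = 4*P²)
g(H, S) = H²/12 (g(H, S) = (H*(1/12))*H = (H/12)*H = H²/12)
d(A) = 5 + 1/(4 + A) (d(A) = 5 + 1/(A + 4*(-1)²) = 5 + 1/(A + 4*1) = 5 + 1/(A + 4) = 5 + 1/(4 + A))
u = -4895/4 (u = 5*(-226 - 15²/12) = 5*(-226 - 225/12) = 5*(-226 - 1*75/4) = 5*(-226 - 75/4) = 5*(-979/4) = -4895/4 ≈ -1223.8)
(u + d(-7))² = (-4895/4 + (21 + 5*(-7))/(4 - 7))² = (-4895/4 + (21 - 35)/(-3))² = (-4895/4 - ⅓*(-14))² = (-4895/4 + 14/3)² = (-14629/12)² = 214007641/144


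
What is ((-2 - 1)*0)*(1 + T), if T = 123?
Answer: 0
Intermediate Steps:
((-2 - 1)*0)*(1 + T) = ((-2 - 1)*0)*(1 + 123) = -3*0*124 = 0*124 = 0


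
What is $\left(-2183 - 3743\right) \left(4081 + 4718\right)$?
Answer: $-52142874$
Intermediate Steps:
$\left(-2183 - 3743\right) \left(4081 + 4718\right) = \left(-5926\right) 8799 = -52142874$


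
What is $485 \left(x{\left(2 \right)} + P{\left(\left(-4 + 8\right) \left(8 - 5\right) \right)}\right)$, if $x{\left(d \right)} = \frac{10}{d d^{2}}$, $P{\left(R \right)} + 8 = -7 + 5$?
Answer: $- \frac{16975}{4} \approx -4243.8$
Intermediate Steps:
$P{\left(R \right)} = -10$ ($P{\left(R \right)} = -8 + \left(-7 + 5\right) = -8 - 2 = -10$)
$x{\left(d \right)} = \frac{10}{d^{3}}$
$485 \left(x{\left(2 \right)} + P{\left(\left(-4 + 8\right) \left(8 - 5\right) \right)}\right) = 485 \left(\frac{10}{8} - 10\right) = 485 \left(10 \cdot \frac{1}{8} - 10\right) = 485 \left(\frac{5}{4} - 10\right) = 485 \left(- \frac{35}{4}\right) = - \frac{16975}{4}$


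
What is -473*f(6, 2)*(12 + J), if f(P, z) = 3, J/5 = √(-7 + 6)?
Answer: -17028 - 7095*I ≈ -17028.0 - 7095.0*I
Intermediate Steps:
J = 5*I (J = 5*√(-7 + 6) = 5*√(-1) = 5*I ≈ 5.0*I)
-473*f(6, 2)*(12 + J) = -1419*(12 + 5*I) = -473*(36 + 15*I) = -17028 - 7095*I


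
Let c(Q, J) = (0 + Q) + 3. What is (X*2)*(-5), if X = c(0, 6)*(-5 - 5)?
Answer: 300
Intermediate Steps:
c(Q, J) = 3 + Q (c(Q, J) = Q + 3 = 3 + Q)
X = -30 (X = (3 + 0)*(-5 - 5) = 3*(-10) = -30)
(X*2)*(-5) = -30*2*(-5) = -60*(-5) = 300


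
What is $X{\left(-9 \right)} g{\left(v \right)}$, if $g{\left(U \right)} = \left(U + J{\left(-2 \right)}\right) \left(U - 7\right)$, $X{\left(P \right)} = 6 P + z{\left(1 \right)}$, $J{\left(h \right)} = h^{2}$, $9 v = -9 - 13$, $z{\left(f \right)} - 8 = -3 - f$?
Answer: $\frac{59500}{81} \approx 734.57$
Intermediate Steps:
$z{\left(f \right)} = 5 - f$ ($z{\left(f \right)} = 8 - \left(3 + f\right) = 5 - f$)
$v = - \frac{22}{9}$ ($v = \frac{-9 - 13}{9} = \frac{1}{9} \left(-22\right) = - \frac{22}{9} \approx -2.4444$)
$X{\left(P \right)} = 4 + 6 P$ ($X{\left(P \right)} = 6 P + \left(5 - 1\right) = 6 P + 4 = 4 + 6 P$)
$g{\left(U \right)} = \left(-7 + U\right) \left(4 + U\right)$ ($g{\left(U \right)} = \left(U + \left(-2\right)^{2}\right) \left(U - 7\right) = \left(U + 4\right) \left(-7 + U\right) = \left(4 + U\right) \left(-7 + U\right) = \left(-7 + U\right) \left(4 + U\right)$)
$X{\left(-9 \right)} g{\left(v \right)} = \left(4 + 6 \left(-9\right)\right) \left(-28 + \left(- \frac{22}{9}\right)^{2} - - \frac{22}{3}\right) = \left(4 - 54\right) \left(-28 + \frac{484}{81} + \frac{22}{3}\right) = \left(-50\right) \left(- \frac{1190}{81}\right) = \frac{59500}{81}$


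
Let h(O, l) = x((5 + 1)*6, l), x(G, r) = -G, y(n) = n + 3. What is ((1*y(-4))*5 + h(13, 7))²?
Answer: 1681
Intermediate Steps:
y(n) = 3 + n
h(O, l) = -36 (h(O, l) = -(5 + 1)*6 = -6*6 = -1*36 = -36)
((1*y(-4))*5 + h(13, 7))² = ((1*(3 - 4))*5 - 36)² = ((1*(-1))*5 - 36)² = (-1*5 - 36)² = (-5 - 36)² = (-41)² = 1681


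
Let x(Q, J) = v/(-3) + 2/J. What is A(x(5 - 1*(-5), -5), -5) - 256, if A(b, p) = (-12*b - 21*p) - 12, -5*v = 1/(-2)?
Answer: -789/5 ≈ -157.80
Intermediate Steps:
v = 1/10 (v = -1/5/(-2) = -1/5*(-1/2) = 1/10 ≈ 0.10000)
x(Q, J) = -1/30 + 2/J (x(Q, J) = (1/10)/(-3) + 2/J = (1/10)*(-1/3) + 2/J = -1/30 + 2/J)
A(b, p) = -12 - 21*p - 12*b (A(b, p) = (-21*p - 12*b) - 12 = -12 - 21*p - 12*b)
A(x(5 - 1*(-5), -5), -5) - 256 = (-12 - 21*(-5) - 2*(60 - 1*(-5))/(5*(-5))) - 256 = (-12 + 105 - 2*(-1)*(60 + 5)/(5*5)) - 256 = (-12 + 105 - 2*(-1)*65/(5*5)) - 256 = (-12 + 105 - 12*(-13/30)) - 256 = (-12 + 105 + 26/5) - 256 = 491/5 - 256 = -789/5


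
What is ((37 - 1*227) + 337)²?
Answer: 21609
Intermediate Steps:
((37 - 1*227) + 337)² = ((37 - 227) + 337)² = (-190 + 337)² = 147² = 21609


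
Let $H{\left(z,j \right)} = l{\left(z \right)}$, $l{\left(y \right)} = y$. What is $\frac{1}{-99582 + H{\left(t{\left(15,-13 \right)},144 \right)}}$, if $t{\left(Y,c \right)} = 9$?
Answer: $- \frac{1}{99573} \approx -1.0043 \cdot 10^{-5}$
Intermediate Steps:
$H{\left(z,j \right)} = z$
$\frac{1}{-99582 + H{\left(t{\left(15,-13 \right)},144 \right)}} = \frac{1}{-99582 + 9} = \frac{1}{-99573} = - \frac{1}{99573}$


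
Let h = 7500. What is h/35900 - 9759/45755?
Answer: -71856/16426045 ≈ -0.0043745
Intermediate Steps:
h/35900 - 9759/45755 = 7500/35900 - 9759/45755 = 7500*(1/35900) - 9759*1/45755 = 75/359 - 9759/45755 = -71856/16426045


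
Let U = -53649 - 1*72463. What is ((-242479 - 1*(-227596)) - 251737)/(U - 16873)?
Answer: 53324/28597 ≈ 1.8647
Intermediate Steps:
U = -126112 (U = -53649 - 72463 = -126112)
((-242479 - 1*(-227596)) - 251737)/(U - 16873) = ((-242479 - 1*(-227596)) - 251737)/(-126112 - 16873) = ((-242479 + 227596) - 251737)/(-142985) = (-14883 - 251737)*(-1/142985) = -266620*(-1/142985) = 53324/28597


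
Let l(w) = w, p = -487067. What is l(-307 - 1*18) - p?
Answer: 486742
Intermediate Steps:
l(-307 - 1*18) - p = (-307 - 1*18) - 1*(-487067) = (-307 - 18) + 487067 = -325 + 487067 = 486742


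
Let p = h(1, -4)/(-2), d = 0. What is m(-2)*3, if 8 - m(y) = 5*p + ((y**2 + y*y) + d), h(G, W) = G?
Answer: 15/2 ≈ 7.5000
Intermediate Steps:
p = -1/2 (p = 1/(-2) = 1*(-1/2) = -1/2 ≈ -0.50000)
m(y) = 21/2 - 2*y**2 (m(y) = 8 - (5*(-1/2) + ((y**2 + y*y) + 0)) = 8 - (-5/2 + ((y**2 + y**2) + 0)) = 8 - (-5/2 + (2*y**2 + 0)) = 8 - (-5/2 + 2*y**2) = 8 + (5/2 - 2*y**2) = 21/2 - 2*y**2)
m(-2)*3 = (21/2 - 2*(-2)**2)*3 = (21/2 - 2*4)*3 = (21/2 - 8)*3 = (5/2)*3 = 15/2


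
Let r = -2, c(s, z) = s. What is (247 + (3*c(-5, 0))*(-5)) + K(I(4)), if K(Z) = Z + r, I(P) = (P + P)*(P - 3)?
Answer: 328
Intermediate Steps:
I(P) = 2*P*(-3 + P) (I(P) = (2*P)*(-3 + P) = 2*P*(-3 + P))
K(Z) = -2 + Z (K(Z) = Z - 2 = -2 + Z)
(247 + (3*c(-5, 0))*(-5)) + K(I(4)) = (247 + (3*(-5))*(-5)) + (-2 + 2*4*(-3 + 4)) = (247 - 15*(-5)) + (-2 + 2*4*1) = (247 + 75) + (-2 + 8) = 322 + 6 = 328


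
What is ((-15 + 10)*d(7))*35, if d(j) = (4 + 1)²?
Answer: -4375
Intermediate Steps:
d(j) = 25 (d(j) = 5² = 25)
((-15 + 10)*d(7))*35 = ((-15 + 10)*25)*35 = -5*25*35 = -125*35 = -4375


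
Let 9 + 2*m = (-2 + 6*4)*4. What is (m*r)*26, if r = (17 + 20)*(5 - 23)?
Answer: -683982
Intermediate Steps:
r = -666 (r = 37*(-18) = -666)
m = 79/2 (m = -9/2 + ((-2 + 6*4)*4)/2 = -9/2 + ((-2 + 24)*4)/2 = -9/2 + (22*4)/2 = -9/2 + (½)*88 = -9/2 + 44 = 79/2 ≈ 39.500)
(m*r)*26 = ((79/2)*(-666))*26 = -26307*26 = -683982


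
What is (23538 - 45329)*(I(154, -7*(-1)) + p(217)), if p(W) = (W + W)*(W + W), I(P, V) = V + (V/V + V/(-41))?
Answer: -168290084347/41 ≈ -4.1046e+9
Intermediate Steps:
I(P, V) = 1 + 40*V/41 (I(P, V) = V + (1 + V*(-1/41)) = V + (1 - V/41) = 1 + 40*V/41)
p(W) = 4*W² (p(W) = (2*W)*(2*W) = 4*W²)
(23538 - 45329)*(I(154, -7*(-1)) + p(217)) = (23538 - 45329)*((1 + 40*(-7*(-1))/41) + 4*217²) = -21791*((1 + (40/41)*7) + 4*47089) = -21791*((1 + 280/41) + 188356) = -21791*(321/41 + 188356) = -21791*7722917/41 = -168290084347/41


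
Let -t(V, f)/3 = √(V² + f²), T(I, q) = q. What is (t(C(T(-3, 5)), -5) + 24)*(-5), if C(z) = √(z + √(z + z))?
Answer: -120 + 15*√(30 + √10) ≈ -33.620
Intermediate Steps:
C(z) = √(z + √2*√z) (C(z) = √(z + √(2*z)) = √(z + √2*√z))
t(V, f) = -3*√(V² + f²)
(t(C(T(-3, 5)), -5) + 24)*(-5) = (-3*√((√(5 + √2*√5))² + (-5)²) + 24)*(-5) = (-3*√((√(5 + √10))² + 25) + 24)*(-5) = (-3*√((5 + √10) + 25) + 24)*(-5) = (-3*√(30 + √10) + 24)*(-5) = (24 - 3*√(30 + √10))*(-5) = -120 + 15*√(30 + √10)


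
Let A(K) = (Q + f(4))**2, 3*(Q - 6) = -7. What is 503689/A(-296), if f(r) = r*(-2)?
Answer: 4533201/169 ≈ 26824.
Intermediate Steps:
f(r) = -2*r
Q = 11/3 (Q = 6 + (1/3)*(-7) = 6 - 7/3 = 11/3 ≈ 3.6667)
A(K) = 169/9 (A(K) = (11/3 - 2*4)**2 = (11/3 - 8)**2 = (-13/3)**2 = 169/9)
503689/A(-296) = 503689/(169/9) = 503689*(9/169) = 4533201/169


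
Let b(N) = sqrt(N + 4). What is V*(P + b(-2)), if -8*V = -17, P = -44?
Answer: -187/2 + 17*sqrt(2)/8 ≈ -90.495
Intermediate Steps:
V = 17/8 (V = -1/8*(-17) = 17/8 ≈ 2.1250)
b(N) = sqrt(4 + N)
V*(P + b(-2)) = 17*(-44 + sqrt(4 - 2))/8 = 17*(-44 + sqrt(2))/8 = -187/2 + 17*sqrt(2)/8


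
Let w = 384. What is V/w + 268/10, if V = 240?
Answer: 1097/40 ≈ 27.425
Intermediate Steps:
V/w + 268/10 = 240/384 + 268/10 = 240*(1/384) + 268*(⅒) = 5/8 + 134/5 = 1097/40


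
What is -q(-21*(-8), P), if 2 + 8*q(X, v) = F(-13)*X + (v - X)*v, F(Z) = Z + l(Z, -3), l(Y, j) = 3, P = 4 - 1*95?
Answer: -21887/8 ≈ -2735.9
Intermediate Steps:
P = -91 (P = 4 - 95 = -91)
F(Z) = 3 + Z (F(Z) = Z + 3 = 3 + Z)
q(X, v) = -¼ - 5*X/4 + v*(v - X)/8 (q(X, v) = -¼ + ((3 - 13)*X + (v - X)*v)/8 = -¼ + (-10*X + v*(v - X))/8 = -¼ + (-5*X/4 + v*(v - X)/8) = -¼ - 5*X/4 + v*(v - X)/8)
-q(-21*(-8), P) = -(-¼ - (-105)*(-8)/4 + (⅛)*(-91)² - ⅛*(-21*(-8))*(-91)) = -(-¼ - 5/4*168 + (⅛)*8281 - ⅛*168*(-91)) = -(-¼ - 210 + 8281/8 + 1911) = -1*21887/8 = -21887/8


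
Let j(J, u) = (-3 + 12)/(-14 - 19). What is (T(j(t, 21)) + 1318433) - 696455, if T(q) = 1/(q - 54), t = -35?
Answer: 371320855/597 ≈ 6.2198e+5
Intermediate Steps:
j(J, u) = -3/11 (j(J, u) = 9/(-33) = 9*(-1/33) = -3/11)
T(q) = 1/(-54 + q)
(T(j(t, 21)) + 1318433) - 696455 = (1/(-54 - 3/11) + 1318433) - 696455 = (1/(-597/11) + 1318433) - 696455 = (-11/597 + 1318433) - 696455 = 787104490/597 - 696455 = 371320855/597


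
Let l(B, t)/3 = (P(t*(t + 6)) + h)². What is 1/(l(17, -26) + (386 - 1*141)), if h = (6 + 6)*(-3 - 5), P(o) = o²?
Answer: 1/219192757493 ≈ 4.5622e-12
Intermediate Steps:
h = -96 (h = 12*(-8) = -96)
l(B, t) = 3*(-96 + t²*(6 + t)²)² (l(B, t) = 3*((t*(t + 6))² - 96)² = 3*((t*(6 + t))² - 96)² = 3*(t²*(6 + t)² - 96)² = 3*(-96 + t²*(6 + t)²)²)
1/(l(17, -26) + (386 - 1*141)) = 1/(3*(-96 + (-26)²*(6 - 26)²)² + (386 - 1*141)) = 1/(3*(-96 + 676*(-20)²)² + (386 - 141)) = 1/(3*(-96 + 676*400)² + 245) = 1/(3*(-96 + 270400)² + 245) = 1/(3*270304² + 245) = 1/(3*73064252416 + 245) = 1/(219192757248 + 245) = 1/219192757493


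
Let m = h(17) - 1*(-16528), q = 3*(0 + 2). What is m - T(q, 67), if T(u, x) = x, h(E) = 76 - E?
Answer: 16520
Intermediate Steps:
q = 6 (q = 3*2 = 6)
m = 16587 (m = (76 - 1*17) - 1*(-16528) = (76 - 17) + 16528 = 59 + 16528 = 16587)
m - T(q, 67) = 16587 - 1*67 = 16587 - 67 = 16520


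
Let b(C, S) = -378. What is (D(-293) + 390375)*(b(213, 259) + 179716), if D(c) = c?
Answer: 69956525716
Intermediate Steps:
(D(-293) + 390375)*(b(213, 259) + 179716) = (-293 + 390375)*(-378 + 179716) = 390082*179338 = 69956525716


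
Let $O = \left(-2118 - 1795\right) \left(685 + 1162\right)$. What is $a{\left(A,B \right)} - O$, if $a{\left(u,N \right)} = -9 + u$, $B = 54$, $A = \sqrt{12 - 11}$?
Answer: $7227303$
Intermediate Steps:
$A = 1$ ($A = \sqrt{1} = 1$)
$O = -7227311$ ($O = \left(-3913\right) 1847 = -7227311$)
$a{\left(A,B \right)} - O = \left(-9 + 1\right) - -7227311 = -8 + 7227311 = 7227303$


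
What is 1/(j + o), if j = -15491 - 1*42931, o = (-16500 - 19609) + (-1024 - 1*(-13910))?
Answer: -1/81645 ≈ -1.2248e-5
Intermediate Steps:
o = -23223 (o = -36109 + (-1024 + 13910) = -36109 + 12886 = -23223)
j = -58422 (j = -15491 - 42931 = -58422)
1/(j + o) = 1/(-58422 - 23223) = 1/(-81645) = -1/81645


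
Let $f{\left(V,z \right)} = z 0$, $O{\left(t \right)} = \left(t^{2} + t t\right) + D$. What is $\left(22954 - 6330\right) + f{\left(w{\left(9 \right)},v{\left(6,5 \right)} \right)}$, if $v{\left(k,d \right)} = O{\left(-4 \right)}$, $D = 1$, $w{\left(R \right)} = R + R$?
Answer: $16624$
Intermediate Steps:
$w{\left(R \right)} = 2 R$
$O{\left(t \right)} = 1 + 2 t^{2}$ ($O{\left(t \right)} = \left(t^{2} + t t\right) + 1 = \left(t^{2} + t^{2}\right) + 1 = 2 t^{2} + 1 = 1 + 2 t^{2}$)
$v{\left(k,d \right)} = 33$ ($v{\left(k,d \right)} = 1 + 2 \left(-4\right)^{2} = 1 + 2 \cdot 16 = 1 + 32 = 33$)
$f{\left(V,z \right)} = 0$
$\left(22954 - 6330\right) + f{\left(w{\left(9 \right)},v{\left(6,5 \right)} \right)} = \left(22954 - 6330\right) + 0 = 16624 + 0 = 16624$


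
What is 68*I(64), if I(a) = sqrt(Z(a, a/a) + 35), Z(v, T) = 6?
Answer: 68*sqrt(41) ≈ 435.41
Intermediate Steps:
I(a) = sqrt(41) (I(a) = sqrt(6 + 35) = sqrt(41))
68*I(64) = 68*sqrt(41)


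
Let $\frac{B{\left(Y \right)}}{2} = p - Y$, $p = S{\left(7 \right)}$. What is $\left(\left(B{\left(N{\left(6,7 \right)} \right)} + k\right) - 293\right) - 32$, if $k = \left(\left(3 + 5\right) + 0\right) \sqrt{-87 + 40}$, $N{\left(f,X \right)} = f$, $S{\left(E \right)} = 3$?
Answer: $-331 + 8 i \sqrt{47} \approx -331.0 + 54.845 i$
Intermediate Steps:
$p = 3$
$B{\left(Y \right)} = 6 - 2 Y$ ($B{\left(Y \right)} = 2 \left(3 - Y\right) = 6 - 2 Y$)
$k = 8 i \sqrt{47}$ ($k = \left(8 + 0\right) \sqrt{-47} = 8 i \sqrt{47} \approx 54.845 i$)
$\left(\left(B{\left(N{\left(6,7 \right)} \right)} + k\right) - 293\right) - 32 = \left(\left(\left(6 - 12\right) + 8 i \sqrt{47}\right) - 293\right) - 32 = \left(\left(-6 + 8 i \sqrt{47}\right) - 293\right) - 32 = \left(-299 + 8 i \sqrt{47}\right) - 32 = -331 + 8 i \sqrt{47}$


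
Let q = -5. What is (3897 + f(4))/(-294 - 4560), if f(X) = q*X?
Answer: -3877/4854 ≈ -0.79872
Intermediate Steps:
f(X) = -5*X
(3897 + f(4))/(-294 - 4560) = (3897 - 5*4)/(-294 - 4560) = (3897 - 20)/(-4854) = 3877*(-1/4854) = -3877/4854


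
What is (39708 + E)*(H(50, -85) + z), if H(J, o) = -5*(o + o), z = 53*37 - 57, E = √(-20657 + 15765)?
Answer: 109355832 + 5508*I*√1223 ≈ 1.0936e+8 + 1.9262e+5*I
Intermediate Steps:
E = 2*I*√1223 (E = √(-4892) = 2*I*√1223 ≈ 69.943*I)
z = 1904 (z = 1961 - 57 = 1904)
H(J, o) = -10*o
(39708 + E)*(H(50, -85) + z) = (39708 + 2*I*√1223)*(-10*(-85) + 1904) = (39708 + 2*I*√1223)*(850 + 1904) = (39708 + 2*I*√1223)*2754 = 109355832 + 5508*I*√1223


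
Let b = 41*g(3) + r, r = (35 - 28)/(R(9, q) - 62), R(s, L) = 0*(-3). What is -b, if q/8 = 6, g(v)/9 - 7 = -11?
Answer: 91519/62 ≈ 1476.1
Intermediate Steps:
g(v) = -36 (g(v) = 63 + 9*(-11) = 63 - 99 = -36)
q = 48 (q = 8*6 = 48)
R(s, L) = 0
r = -7/62 (r = (35 - 28)/(0 - 62) = 7/(-62) = 7*(-1/62) = -7/62 ≈ -0.11290)
b = -91519/62 (b = 41*(-36) - 7/62 = -1476 - 7/62 = -91519/62 ≈ -1476.1)
-b = -1*(-91519/62) = 91519/62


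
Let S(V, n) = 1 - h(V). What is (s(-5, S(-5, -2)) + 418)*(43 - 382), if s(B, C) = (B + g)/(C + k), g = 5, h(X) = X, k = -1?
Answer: -141702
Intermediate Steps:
S(V, n) = 1 - V
s(B, C) = (5 + B)/(-1 + C) (s(B, C) = (B + 5)/(C - 1) = (5 + B)/(-1 + C))
(s(-5, S(-5, -2)) + 418)*(43 - 382) = ((5 - 5)/(-1 + (1 - 1*(-5))) + 418)*(43 - 382) = (0/(-1 + (1 + 5)) + 418)*(-339) = (0/(-1 + 6) + 418)*(-339) = (0/5 + 418)*(-339) = ((⅕)*0 + 418)*(-339) = (0 + 418)*(-339) = 418*(-339) = -141702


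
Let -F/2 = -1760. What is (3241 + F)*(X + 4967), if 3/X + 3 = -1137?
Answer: 12761110299/380 ≈ 3.3582e+7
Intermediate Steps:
X = -1/380 (X = 3/(-3 - 1137) = 3/(-1140) = 3*(-1/1140) = -1/380 ≈ -0.0026316)
F = 3520 (F = -2*(-1760) = 3520)
(3241 + F)*(X + 4967) = (3241 + 3520)*(-1/380 + 4967) = 6761*(1887459/380) = 12761110299/380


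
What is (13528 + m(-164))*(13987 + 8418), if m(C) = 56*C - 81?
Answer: 95512515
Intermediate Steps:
m(C) = -81 + 56*C
(13528 + m(-164))*(13987 + 8418) = (13528 + (-81 + 56*(-164)))*(13987 + 8418) = (13528 + (-81 - 9184))*22405 = (13528 - 9265)*22405 = 4263*22405 = 95512515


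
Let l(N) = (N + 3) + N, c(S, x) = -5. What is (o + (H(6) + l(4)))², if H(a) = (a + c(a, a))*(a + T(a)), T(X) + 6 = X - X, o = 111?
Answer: 14884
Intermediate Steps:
T(X) = -6 (T(X) = -6 + (X - X) = -6 + 0 = -6)
l(N) = 3 + 2*N (l(N) = (3 + N) + N = 3 + 2*N)
H(a) = (-6 + a)*(-5 + a) (H(a) = (a - 5)*(a - 6) = (-5 + a)*(-6 + a) = (-6 + a)*(-5 + a))
(o + (H(6) + l(4)))² = (111 + ((30 + 6² - 11*6) + (3 + 2*4)))² = (111 + ((30 + 36 - 66) + (3 + 8)))² = (111 + (0 + 11))² = (111 + 11)² = 122² = 14884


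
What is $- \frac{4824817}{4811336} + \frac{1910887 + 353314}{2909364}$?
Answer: $- \frac{785829275963}{3499481937576} \approx -0.22456$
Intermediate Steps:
$- \frac{4824817}{4811336} + \frac{1910887 + 353314}{2909364} = \left(-4824817\right) \frac{1}{4811336} + 2264201 \cdot \frac{1}{2909364} = - \frac{4824817}{4811336} + \frac{2264201}{2909364} = - \frac{785829275963}{3499481937576}$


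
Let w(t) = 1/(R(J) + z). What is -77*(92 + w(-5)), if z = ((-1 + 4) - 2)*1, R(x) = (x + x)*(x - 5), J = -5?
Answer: -715561/101 ≈ -7084.8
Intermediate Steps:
R(x) = 2*x*(-5 + x) (R(x) = (2*x)*(-5 + x) = 2*x*(-5 + x))
z = 1 (z = (3 - 2)*1 = 1*1 = 1)
w(t) = 1/101 (w(t) = 1/(2*(-5)*(-5 - 5) + 1) = 1/(2*(-5)*(-10) + 1) = 1/(100 + 1) = 1/101)
-77*(92 + w(-5)) = -77*(92 + 1/101) = -77*9293/101 = -715561/101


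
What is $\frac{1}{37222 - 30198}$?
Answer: $\frac{1}{7024} \approx 0.00014237$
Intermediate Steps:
$\frac{1}{37222 - 30198} = \frac{1}{7024}$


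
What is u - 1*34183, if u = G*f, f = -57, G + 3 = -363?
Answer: -13321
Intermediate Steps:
G = -366 (G = -3 - 363 = -366)
u = 20862 (u = -366*(-57) = 20862)
u - 1*34183 = 20862 - 1*34183 = 20862 - 34183 = -13321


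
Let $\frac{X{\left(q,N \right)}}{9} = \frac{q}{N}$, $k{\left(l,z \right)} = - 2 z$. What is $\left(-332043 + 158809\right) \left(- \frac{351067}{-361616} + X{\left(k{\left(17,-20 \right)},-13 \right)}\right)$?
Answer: $\frac{10880644691513}{2350504} \approx 4.6291 \cdot 10^{6}$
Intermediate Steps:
$X{\left(q,N \right)} = \frac{9 q}{N}$ ($X{\left(q,N \right)} = 9 \frac{q}{N} = \frac{9 q}{N}$)
$\left(-332043 + 158809\right) \left(- \frac{351067}{-361616} + X{\left(k{\left(17,-20 \right)},-13 \right)}\right) = \left(-332043 + 158809\right) \left(- \frac{351067}{-361616} + \frac{9 \left(\left(-2\right) \left(-20\right)\right)}{-13}\right) = - 173234 \left(\left(-351067\right) \left(- \frac{1}{361616}\right) + 9 \cdot 40 \left(- \frac{1}{13}\right)\right) = - 173234 \left(\frac{351067}{361616} - \frac{360}{13}\right) = \left(-173234\right) \left(- \frac{125617889}{4701008}\right) = \frac{10880644691513}{2350504}$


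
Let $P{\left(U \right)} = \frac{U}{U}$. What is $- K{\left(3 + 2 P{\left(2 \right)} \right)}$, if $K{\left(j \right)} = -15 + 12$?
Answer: $3$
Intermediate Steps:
$P{\left(U \right)} = 1$
$K{\left(j \right)} = -3$
$- K{\left(3 + 2 P{\left(2 \right)} \right)} = \left(-1\right) \left(-3\right) = 3$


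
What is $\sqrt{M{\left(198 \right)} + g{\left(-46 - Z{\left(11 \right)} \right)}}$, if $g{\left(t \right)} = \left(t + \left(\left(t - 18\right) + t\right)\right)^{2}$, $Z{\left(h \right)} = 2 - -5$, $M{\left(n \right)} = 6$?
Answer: $\sqrt{31335} \approx 177.02$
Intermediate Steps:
$Z{\left(h \right)} = 7$ ($Z{\left(h \right)} = 2 + 5 = 7$)
$g{\left(t \right)} = \left(-18 + 3 t\right)^{2}$ ($g{\left(t \right)} = \left(t + \left(\left(t - 18\right) + t\right)\right)^{2} = \left(t + \left(\left(-18 + t\right) + t\right)\right)^{2} = \left(t + \left(-18 + 2 t\right)\right)^{2} = \left(-18 + 3 t\right)^{2}$)
$\sqrt{M{\left(198 \right)} + g{\left(-46 - Z{\left(11 \right)} \right)}} = \sqrt{6 + 9 \left(-6 - 53\right)^{2}} = \sqrt{6 + 9 \left(-59\right)^{2}} = \sqrt{6 + 9 \cdot 3481} = \sqrt{6 + 31329} = \sqrt{31335}$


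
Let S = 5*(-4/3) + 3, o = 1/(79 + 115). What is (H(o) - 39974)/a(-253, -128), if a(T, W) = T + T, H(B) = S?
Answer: 10903/138 ≈ 79.007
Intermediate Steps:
o = 1/194 ≈ 0.0051546
S = -11/3 (S = 5*(-4*⅓) + 3 = 5*(-4/3) + 3 = -20/3 + 3 = -11/3 ≈ -3.6667)
H(B) = -11/3
a(T, W) = 2*T
(H(o) - 39974)/a(-253, -128) = (-11/3 - 39974)/((2*(-253))) = -119933/3/(-506) = -119933/3*(-1/506) = 10903/138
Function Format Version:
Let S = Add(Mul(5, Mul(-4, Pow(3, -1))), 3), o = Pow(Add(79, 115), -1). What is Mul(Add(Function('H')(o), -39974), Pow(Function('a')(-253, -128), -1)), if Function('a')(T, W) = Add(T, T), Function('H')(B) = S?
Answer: Rational(10903, 138) ≈ 79.007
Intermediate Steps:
o = Rational(1, 194) (o = Pow(194, -1) = Rational(1, 194) ≈ 0.0051546)
S = Rational(-11, 3) (S = Add(Mul(5, Mul(-4, Rational(1, 3))), 3) = Add(Mul(5, Rational(-4, 3)), 3) = Add(Rational(-20, 3), 3) = Rational(-11, 3) ≈ -3.6667)
Function('H')(B) = Rational(-11, 3)
Function('a')(T, W) = Mul(2, T)
Mul(Add(Function('H')(o), -39974), Pow(Function('a')(-253, -128), -1)) = Mul(Add(Rational(-11, 3), -39974), Pow(Mul(2, -253), -1)) = Mul(Rational(-119933, 3), Pow(-506, -1)) = Mul(Rational(-119933, 3), Rational(-1, 506)) = Rational(10903, 138)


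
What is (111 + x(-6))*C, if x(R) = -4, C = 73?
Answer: 7811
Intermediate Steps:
(111 + x(-6))*C = (111 - 4)*73 = 107*73 = 7811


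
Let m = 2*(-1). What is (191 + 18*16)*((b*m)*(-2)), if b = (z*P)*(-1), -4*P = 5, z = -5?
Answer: -11975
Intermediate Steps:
m = -2
P = -5/4 (P = -¼*5 = -5/4 ≈ -1.2500)
b = -25/4 (b = -5*(-5/4)*(-1) = (25/4)*(-1) = -25/4 ≈ -6.2500)
(191 + 18*16)*((b*m)*(-2)) = (191 + 18*16)*(-25/4*(-2)*(-2)) = (191 + 288)*((25/2)*(-2)) = 479*(-25) = -11975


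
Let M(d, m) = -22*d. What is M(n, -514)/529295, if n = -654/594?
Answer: 218/4763655 ≈ 4.5763e-5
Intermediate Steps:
n = -109/99 (n = -654*1/594 = -109/99 ≈ -1.1010)
M(n, -514)/529295 = -22*(-109/99)/529295 = (218/9)*(1/529295) = 218/4763655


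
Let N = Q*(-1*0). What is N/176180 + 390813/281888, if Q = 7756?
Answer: 390813/281888 ≈ 1.3864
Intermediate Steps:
N = 0 (N = 7756*(-1*0) = 7756*0 = 0)
N/176180 + 390813/281888 = 0/176180 + 390813/281888 = 0*(1/176180) + 390813*(1/281888) = 0 + 390813/281888 = 390813/281888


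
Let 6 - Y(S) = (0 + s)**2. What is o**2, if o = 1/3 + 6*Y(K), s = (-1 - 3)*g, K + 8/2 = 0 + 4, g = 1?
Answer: 32041/9 ≈ 3560.1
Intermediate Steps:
K = 0 (K = -4 + (0 + 4) = -4 + 4 = 0)
s = -4 (s = (-1 - 3)*1 = -4*1 = -4)
Y(S) = -10 (Y(S) = 6 - (0 - 4)**2 = 6 - 1*(-4)**2 = 6 - 1*16 = 6 - 16 = -10)
o = -179/3 (o = 1/3 + 6*(-10) = 1/3 - 60 = -179/3 ≈ -59.667)
o**2 = (-179/3)**2 = 32041/9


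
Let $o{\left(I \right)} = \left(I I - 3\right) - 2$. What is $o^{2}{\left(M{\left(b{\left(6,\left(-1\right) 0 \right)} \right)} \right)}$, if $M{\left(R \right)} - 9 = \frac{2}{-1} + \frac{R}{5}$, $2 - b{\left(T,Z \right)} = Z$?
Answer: $\frac{1547536}{625} \approx 2476.1$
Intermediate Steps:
$b{\left(T,Z \right)} = 2 - Z$
$M{\left(R \right)} = 7 + \frac{R}{5}$ ($M{\left(R \right)} = 9 + \left(\frac{2}{-1} + \frac{R}{5}\right) = 9 + \left(2 \left(-1\right) + R \frac{1}{5}\right) = 9 + \left(-2 + \frac{R}{5}\right) = 7 + \frac{R}{5}$)
$o{\left(I \right)} = -5 + I^{2}$ ($o{\left(I \right)} = \left(I^{2} - 3\right) - 2 = \left(-3 + I^{2}\right) - 2 = -5 + I^{2}$)
$o^{2}{\left(M{\left(b{\left(6,\left(-1\right) 0 \right)} \right)} \right)} = \left(-5 + \left(7 + \frac{2 - \left(-1\right) 0}{5}\right)^{2}\right)^{2} = \left(-5 + \left(7 + \frac{2 - 0}{5}\right)^{2}\right)^{2} = \left(-5 + \left(7 + \frac{2 + 0}{5}\right)^{2}\right)^{2} = \left(-5 + \left(7 + \frac{1}{5} \cdot 2\right)^{2}\right)^{2} = \left(-5 + \left(7 + \frac{2}{5}\right)^{2}\right)^{2} = \left(-5 + \left(\frac{37}{5}\right)^{2}\right)^{2} = \left(-5 + \frac{1369}{25}\right)^{2} = \left(\frac{1244}{25}\right)^{2} = \frac{1547536}{625}$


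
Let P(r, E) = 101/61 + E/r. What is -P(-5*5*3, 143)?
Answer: 1148/4575 ≈ 0.25093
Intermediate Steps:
P(r, E) = 101/61 + E/r (P(r, E) = 101*(1/61) + E/r = 101/61 + E/r)
-P(-5*5*3, 143) = -(101/61 + 143/((-5*5*3))) = -(101/61 + 143/((-25*3))) = -(101/61 + 143/(-75)) = -(101/61 + 143*(-1/75)) = -(101/61 - 143/75) = -1*(-1148/4575) = 1148/4575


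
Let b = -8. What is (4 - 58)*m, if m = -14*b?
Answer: -6048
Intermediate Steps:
m = 112 (m = -14*(-8) = 112)
(4 - 58)*m = (4 - 58)*112 = -54*112 = -6048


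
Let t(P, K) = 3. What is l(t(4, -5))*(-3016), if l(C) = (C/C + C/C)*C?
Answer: -18096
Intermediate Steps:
l(C) = 2*C (l(C) = (1 + 1)*C = 2*C)
l(t(4, -5))*(-3016) = (2*3)*(-3016) = 6*(-3016) = -18096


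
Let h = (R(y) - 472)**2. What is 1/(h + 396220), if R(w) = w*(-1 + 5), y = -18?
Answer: 1/692156 ≈ 1.4448e-6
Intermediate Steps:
R(w) = 4*w (R(w) = w*4 = 4*w)
h = 295936 (h = (4*(-18) - 472)**2 = (-72 - 472)**2 = (-544)**2 = 295936)
1/(h + 396220) = 1/(295936 + 396220) = 1/692156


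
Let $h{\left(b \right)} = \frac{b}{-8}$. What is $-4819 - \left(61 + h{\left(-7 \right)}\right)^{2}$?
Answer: $- \frac{553441}{64} \approx -8647.5$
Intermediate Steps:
$h{\left(b \right)} = - \frac{b}{8}$ ($h{\left(b \right)} = b \left(- \frac{1}{8}\right) = - \frac{b}{8}$)
$-4819 - \left(61 + h{\left(-7 \right)}\right)^{2} = -4819 - \left(61 - - \frac{7}{8}\right)^{2} = -4819 - \left(61 + \frac{7}{8}\right)^{2} = -4819 - \left(\frac{495}{8}\right)^{2} = -4819 - \frac{245025}{64} = - \frac{553441}{64}$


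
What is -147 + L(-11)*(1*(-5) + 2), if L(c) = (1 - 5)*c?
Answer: -279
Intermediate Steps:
L(c) = -4*c
-147 + L(-11)*(1*(-5) + 2) = -147 + (-4*(-11))*(1*(-5) + 2) = -147 + 44*(-5 + 2) = -147 + 44*(-3) = -147 - 132 = -279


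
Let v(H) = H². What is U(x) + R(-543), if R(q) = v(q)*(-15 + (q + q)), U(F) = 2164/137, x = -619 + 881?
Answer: -44474136449/137 ≈ -3.2463e+8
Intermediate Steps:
x = 262
U(F) = 2164/137 (U(F) = 2164*(1/137) = 2164/137)
R(q) = q²*(-15 + 2*q) (R(q) = q²*(-15 + (q + q)) = q²*(-15 + 2*q))
U(x) + R(-543) = 2164/137 + (-543)²*(-15 + 2*(-543)) = 2164/137 + 294849*(-15 - 1086) = 2164/137 + 294849*(-1101) = 2164/137 - 324628749 = -44474136449/137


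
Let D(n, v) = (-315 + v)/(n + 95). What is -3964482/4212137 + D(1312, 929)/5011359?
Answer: -27953489083058348/29699702644505481 ≈ -0.94120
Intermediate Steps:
D(n, v) = (-315 + v)/(95 + n)
-3964482/4212137 + D(1312, 929)/5011359 = -3964482/4212137 + ((-315 + 929)/(95 + 1312))/5011359 = -3964482*1/4212137 + (614/1407)*(1/5011359) = -3964482/4212137 + ((1/1407)*614)*(1/5011359) = -3964482/4212137 + (614/1407)*(1/5011359) = -3964482/4212137 + 614/7050982113 = -27953489083058348/29699702644505481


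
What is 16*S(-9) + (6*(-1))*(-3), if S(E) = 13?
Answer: 226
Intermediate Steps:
16*S(-9) + (6*(-1))*(-3) = 16*13 + (6*(-1))*(-3) = 208 - 6*(-3) = 208 + 18 = 226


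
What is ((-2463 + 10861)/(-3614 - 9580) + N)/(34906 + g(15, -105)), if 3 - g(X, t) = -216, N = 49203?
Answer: 324587992/231719625 ≈ 1.4008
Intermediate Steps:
g(X, t) = 219 (g(X, t) = 3 - 1*(-216) = 3 + 216 = 219)
((-2463 + 10861)/(-3614 - 9580) + N)/(34906 + g(15, -105)) = ((-2463 + 10861)/(-3614 - 9580) + 49203)/(34906 + 219) = (8398/(-13194) + 49203)/35125 = (8398*(-1/13194) + 49203)*(1/35125) = (-4199/6597 + 49203)*(1/35125) = (324587992/6597)*(1/35125) = 324587992/231719625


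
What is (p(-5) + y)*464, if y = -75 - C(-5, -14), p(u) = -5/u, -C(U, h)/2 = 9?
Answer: -25984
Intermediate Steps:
C(U, h) = -18 (C(U, h) = -2*9 = -18)
y = -57 (y = -75 - 1*(-18) = -75 + 18 = -57)
(p(-5) + y)*464 = (-5/(-5) - 57)*464 = (-5*(-⅕) - 57)*464 = (1 - 57)*464 = -56*464 = -25984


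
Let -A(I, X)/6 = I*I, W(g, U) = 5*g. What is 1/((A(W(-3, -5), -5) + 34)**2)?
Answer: 1/1731856 ≈ 5.7742e-7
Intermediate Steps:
A(I, X) = -6*I**2 (A(I, X) = -6*I*I = -6*I**2)
1/((A(W(-3, -5), -5) + 34)**2) = 1/((-6*(5*(-3))**2 + 34)**2) = 1/((-6*(-15)**2 + 34)**2) = 1/((-6*225 + 34)**2) = 1/((-1350 + 34)**2) = 1/((-1316)**2) = 1/1731856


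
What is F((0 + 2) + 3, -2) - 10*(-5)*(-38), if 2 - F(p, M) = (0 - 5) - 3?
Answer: -1890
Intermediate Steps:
F(p, M) = 10 (F(p, M) = 2 - ((0 - 5) - 3) = 2 - (-5 - 3) = 2 - 1*(-8) = 2 + 8 = 10)
F((0 + 2) + 3, -2) - 10*(-5)*(-38) = 10 - 10*(-5)*(-38) = 10 + 50*(-38) = 10 - 1900 = -1890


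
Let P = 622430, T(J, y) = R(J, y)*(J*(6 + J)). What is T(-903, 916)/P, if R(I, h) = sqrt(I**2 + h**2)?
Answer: 809991*sqrt(1654465)/622430 ≈ 1673.9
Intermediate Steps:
T(J, y) = J*sqrt(J**2 + y**2)*(6 + J) (T(J, y) = sqrt(J**2 + y**2)*(J*(6 + J)) = J*sqrt(J**2 + y**2)*(6 + J))
T(-903, 916)/P = -903*sqrt((-903)**2 + 916**2)*(6 - 903)/622430 = -903*sqrt(815409 + 839056)*(-897)*(1/622430) = -903*sqrt(1654465)*(-897)*(1/622430) = (809991*sqrt(1654465))*(1/622430) = 809991*sqrt(1654465)/622430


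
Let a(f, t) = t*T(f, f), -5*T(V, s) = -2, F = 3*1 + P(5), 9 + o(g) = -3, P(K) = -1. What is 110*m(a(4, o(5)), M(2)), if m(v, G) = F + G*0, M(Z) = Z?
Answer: 220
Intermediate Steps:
o(g) = -12 (o(g) = -9 - 3 = -12)
F = 2 (F = 3*1 - 1 = 3 - 1 = 2)
T(V, s) = ⅖ (T(V, s) = -⅕*(-2) = ⅖)
a(f, t) = 2*t/5 (a(f, t) = t*(⅖) = 2*t/5)
m(v, G) = 2 (m(v, G) = 2 + G*0 = 2 + 0 = 2)
110*m(a(4, o(5)), M(2)) = 110*2 = 220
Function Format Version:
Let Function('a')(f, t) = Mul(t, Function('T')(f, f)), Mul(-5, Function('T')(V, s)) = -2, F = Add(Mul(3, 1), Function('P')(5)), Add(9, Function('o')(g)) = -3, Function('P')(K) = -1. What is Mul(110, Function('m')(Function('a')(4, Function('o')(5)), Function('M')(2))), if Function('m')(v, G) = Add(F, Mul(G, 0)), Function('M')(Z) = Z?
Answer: 220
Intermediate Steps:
Function('o')(g) = -12 (Function('o')(g) = Add(-9, -3) = -12)
F = 2 (F = Add(Mul(3, 1), -1) = Add(3, -1) = 2)
Function('T')(V, s) = Rational(2, 5) (Function('T')(V, s) = Mul(Rational(-1, 5), -2) = Rational(2, 5))
Function('a')(f, t) = Mul(Rational(2, 5), t) (Function('a')(f, t) = Mul(t, Rational(2, 5)) = Mul(Rational(2, 5), t))
Function('m')(v, G) = 2 (Function('m')(v, G) = Add(2, Mul(G, 0)) = Add(2, 0) = 2)
Mul(110, Function('m')(Function('a')(4, Function('o')(5)), Function('M')(2))) = Mul(110, 2) = 220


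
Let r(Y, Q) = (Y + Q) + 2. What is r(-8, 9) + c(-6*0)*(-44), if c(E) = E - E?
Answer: 3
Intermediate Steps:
r(Y, Q) = 2 + Q + Y (r(Y, Q) = (Q + Y) + 2 = 2 + Q + Y)
c(E) = 0
r(-8, 9) + c(-6*0)*(-44) = (2 + 9 - 8) + 0*(-44) = 3 + 0 = 3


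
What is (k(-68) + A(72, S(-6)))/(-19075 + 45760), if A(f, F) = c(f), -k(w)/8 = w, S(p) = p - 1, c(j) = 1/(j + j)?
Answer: 78337/3842640 ≈ 0.020386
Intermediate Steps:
c(j) = 1/(2*j)
S(p) = -1 + p
k(w) = -8*w
A(f, F) = 1/(2*f)
(k(-68) + A(72, S(-6)))/(-19075 + 45760) = (-8*(-68) + (½)/72)/(-19075 + 45760) = (544 + (½)*(1/72))/26685 = (544 + 1/144)*(1/26685) = (78337/144)*(1/26685) = 78337/3842640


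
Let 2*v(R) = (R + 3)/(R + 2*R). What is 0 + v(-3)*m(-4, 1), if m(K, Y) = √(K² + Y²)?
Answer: 0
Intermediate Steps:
v(R) = (3 + R)/(6*R) (v(R) = ((R + 3)/(R + 2*R))/2 = ((3 + R)/((3*R)))/2 = ((3 + R)*(1/(3*R)))/2 = ((3 + R)/(3*R))/2 = (3 + R)/(6*R))
0 + v(-3)*m(-4, 1) = 0 + ((⅙)*(3 - 3)/(-3))*√((-4)² + 1²) = 0 + ((⅙)*(-⅓)*0)*√(16 + 1) = 0 + 0*√17 = 0 + 0 = 0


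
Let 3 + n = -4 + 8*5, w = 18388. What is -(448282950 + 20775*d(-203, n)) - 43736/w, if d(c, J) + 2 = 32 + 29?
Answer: -2066391389909/4597 ≈ -4.4951e+8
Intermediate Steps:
n = 33 (n = -3 + (-4 + 8*5) = -3 + (-4 + 40) = -3 + 36 = 33)
d(c, J) = 59 (d(c, J) = -2 + (32 + 29) = -2 + 61 = 59)
-(448282950 + 20775*d(-203, n)) - 43736/w = -20775/(1/(59 + 21578)) - 43736/18388 = -20775/(1/21637) - 43736*1/18388 = -20775/1/21637 - 10934/4597 = -20775*21637 - 10934/4597 = -449508675 - 10934/4597 = -2066391389909/4597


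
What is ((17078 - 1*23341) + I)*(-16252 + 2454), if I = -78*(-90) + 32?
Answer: -10886622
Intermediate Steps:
I = 7052 (I = 7020 + 32 = 7052)
((17078 - 1*23341) + I)*(-16252 + 2454) = ((17078 - 1*23341) + 7052)*(-16252 + 2454) = ((17078 - 23341) + 7052)*(-13798) = (-6263 + 7052)*(-13798) = 789*(-13798) = -10886622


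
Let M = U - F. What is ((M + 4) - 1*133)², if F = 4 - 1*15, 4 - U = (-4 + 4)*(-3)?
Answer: 12996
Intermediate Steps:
U = 4 (U = 4 - (-4 + 4)*(-3) = 4 - 0*(-3) = 4 - 1*0 = 4 + 0 = 4)
F = -11 (F = 4 - 15 = -11)
M = 15 (M = 4 - 1*(-11) = 4 + 11 = 15)
((M + 4) - 1*133)² = ((15 + 4) - 1*133)² = (19 - 133)² = (-114)² = 12996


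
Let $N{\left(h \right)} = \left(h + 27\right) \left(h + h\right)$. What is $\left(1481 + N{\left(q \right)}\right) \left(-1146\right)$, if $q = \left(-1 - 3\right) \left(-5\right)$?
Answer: $-3851706$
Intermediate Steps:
$q = 20$ ($q = \left(-4\right) \left(-5\right) = 20$)
$N{\left(h \right)} = 2 h \left(27 + h\right)$ ($N{\left(h \right)} = \left(27 + h\right) 2 h = 2 h \left(27 + h\right)$)
$\left(1481 + N{\left(q \right)}\right) \left(-1146\right) = \left(1481 + 2 \cdot 20 \left(27 + 20\right)\right) \left(-1146\right) = \left(1481 + 2 \cdot 20 \cdot 47\right) \left(-1146\right) = \left(1481 + 1880\right) \left(-1146\right) = 3361 \left(-1146\right) = -3851706$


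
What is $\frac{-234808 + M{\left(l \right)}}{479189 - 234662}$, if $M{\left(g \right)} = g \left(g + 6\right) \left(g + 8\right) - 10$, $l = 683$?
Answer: $\frac{324940799}{244527} \approx 1328.9$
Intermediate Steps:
$M{\left(g \right)} = -10 + g \left(6 + g\right) \left(8 + g\right)$ ($M{\left(g \right)} = g \left(6 + g\right) \left(8 + g\right) - 10 = -10 + g \left(6 + g\right) \left(8 + g\right)$)
$\frac{-234808 + M{\left(l \right)}}{479189 - 234662} = \frac{-234808 + \left(-10 + 683^{3} + 14 \cdot 683^{2} + 48 \cdot 683\right)}{479189 - 234662} = \frac{-234808 + \left(-10 + 318611987 + 14 \cdot 466489 + 32784\right)}{244527} = \left(-234808 + \left(-10 + 318611987 + 6530846 + 32784\right)\right) \frac{1}{244527} = \left(-234808 + 325175607\right) \frac{1}{244527} = 324940799 \cdot \frac{1}{244527} = \frac{324940799}{244527}$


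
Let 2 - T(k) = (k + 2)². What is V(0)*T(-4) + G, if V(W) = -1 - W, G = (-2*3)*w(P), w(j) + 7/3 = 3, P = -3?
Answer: -2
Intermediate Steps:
w(j) = ⅔ (w(j) = -7/3 + 3 = ⅔)
G = -4 (G = -2*3*(⅔) = -6*⅔ = -4)
T(k) = 2 - (2 + k)² (T(k) = 2 - (k + 2)² = 2 - (2 + k)²)
V(0)*T(-4) + G = (-1 - 1*0)*(2 - (2 - 4)²) - 4 = (-1 + 0)*(2 - 1*(-2)²) - 4 = -(2 - 1*4) - 4 = -(2 - 4) - 4 = -1*(-2) - 4 = 2 - 4 = -2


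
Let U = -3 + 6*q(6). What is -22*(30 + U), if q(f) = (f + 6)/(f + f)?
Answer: -726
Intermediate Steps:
q(f) = (6 + f)/(2*f) (q(f) = (6 + f)/((2*f)) = (6 + f)*(1/(2*f)) = (6 + f)/(2*f))
U = 3 (U = -3 + 6*((½)*(6 + 6)/6) = -3 + 6*((½)*(⅙)*12) = -3 + 6*1 = -3 + 6 = 3)
-22*(30 + U) = -22*(30 + 3) = -22*33 = -726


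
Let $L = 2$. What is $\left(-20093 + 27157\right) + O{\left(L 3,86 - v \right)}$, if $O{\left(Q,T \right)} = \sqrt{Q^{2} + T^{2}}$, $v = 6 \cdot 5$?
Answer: $7064 + 2 \sqrt{793} \approx 7120.3$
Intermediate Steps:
$v = 30$
$\left(-20093 + 27157\right) + O{\left(L 3,86 - v \right)} = \left(-20093 + 27157\right) + \sqrt{\left(2 \cdot 3\right)^{2} + \left(86 - 30\right)^{2}} = 7064 + \sqrt{6^{2} + \left(86 - 30\right)^{2}} = 7064 + \sqrt{36 + 56^{2}} = 7064 + \sqrt{36 + 3136} = 7064 + \sqrt{3172} = 7064 + 2 \sqrt{793}$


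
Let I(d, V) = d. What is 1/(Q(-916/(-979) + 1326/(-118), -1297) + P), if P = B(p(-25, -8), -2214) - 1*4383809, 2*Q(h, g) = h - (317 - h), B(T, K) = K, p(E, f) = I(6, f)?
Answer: -115522/506701649309 ≈ -2.2799e-7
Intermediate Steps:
p(E, f) = 6
Q(h, g) = -317/2 + h (Q(h, g) = (h - (317 - h))/2 = (h + (-317 + h))/2 = (-317 + 2*h)/2 = -317/2 + h)
P = -4386023 (P = -2214 - 1*4383809 = -2214 - 4383809 = -4386023)
1/(Q(-916/(-979) + 1326/(-118), -1297) + P) = 1/((-317/2 + (-916/(-979) + 1326/(-118))) - 4386023) = 1/((-317/2 + (-916*(-1/979) + 1326*(-1/118))) - 4386023) = 1/((-317/2 + (916/979 - 663/59)) - 4386023) = 1/((-317/2 - 595033/57761) - 4386023) = 1/(-19500303/115522 - 4386023) = 1/(-506701649309/115522) = -115522/506701649309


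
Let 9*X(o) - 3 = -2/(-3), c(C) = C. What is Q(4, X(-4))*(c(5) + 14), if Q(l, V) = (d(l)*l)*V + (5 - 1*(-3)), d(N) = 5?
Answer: 8284/27 ≈ 306.81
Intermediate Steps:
X(o) = 11/27 (X(o) = ⅓ + (-2/(-3))/9 = ⅓ + (-2*(-⅓))/9 = ⅓ + (⅑)*(⅔) = ⅓ + 2/27 = 11/27)
Q(l, V) = 8 + 5*V*l (Q(l, V) = (5*l)*V + (5 - 1*(-3)) = 5*V*l + (5 + 3) = 5*V*l + 8 = 8 + 5*V*l)
Q(4, X(-4))*(c(5) + 14) = (8 + 5*(11/27)*4)*(5 + 14) = (8 + 220/27)*19 = (436/27)*19 = 8284/27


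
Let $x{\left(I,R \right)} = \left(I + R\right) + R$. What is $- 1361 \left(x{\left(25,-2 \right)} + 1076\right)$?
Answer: $-1493017$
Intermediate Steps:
$x{\left(I,R \right)} = I + 2 R$
$- 1361 \left(x{\left(25,-2 \right)} + 1076\right) = - 1361 \left(\left(25 + 2 \left(-2\right)\right) + 1076\right) = - 1361 \left(\left(25 - 4\right) + 1076\right) = - 1361 \left(21 + 1076\right) = \left(-1361\right) 1097 = -1493017$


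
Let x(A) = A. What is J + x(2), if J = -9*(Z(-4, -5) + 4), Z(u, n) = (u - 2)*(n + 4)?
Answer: -88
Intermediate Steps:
Z(u, n) = (-2 + u)*(4 + n)
J = -90 (J = -9*((-8 - 2*(-5) + 4*(-4) - 5*(-4)) + 4) = -9*((-8 + 10 - 16 + 20) + 4) = -9*(6 + 4) = -9*10 = -90)
J + x(2) = -90 + 2 = -88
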